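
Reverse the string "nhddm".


Input: nhddm
Reading characters right to left:
  Position 4: 'm'
  Position 3: 'd'
  Position 2: 'd'
  Position 1: 'h'
  Position 0: 'n'
Reversed: mddhn

mddhn


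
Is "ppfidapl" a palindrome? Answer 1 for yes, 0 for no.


Input: ppfidapl
Reversed: lpadifpp
  Compare pos 0 ('p') with pos 7 ('l'): MISMATCH
  Compare pos 1 ('p') with pos 6 ('p'): match
  Compare pos 2 ('f') with pos 5 ('a'): MISMATCH
  Compare pos 3 ('i') with pos 4 ('d'): MISMATCH
Result: not a palindrome

0


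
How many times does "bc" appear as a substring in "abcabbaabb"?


Searching for "bc" in "abcabbaabb"
Scanning each position:
  Position 0: "ab" => no
  Position 1: "bc" => MATCH
  Position 2: "ca" => no
  Position 3: "ab" => no
  Position 4: "bb" => no
  Position 5: "ba" => no
  Position 6: "aa" => no
  Position 7: "ab" => no
  Position 8: "bb" => no
Total occurrences: 1

1


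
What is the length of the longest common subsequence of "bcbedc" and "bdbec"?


LCS of "bcbedc" and "bdbec"
DP table:
           b    d    b    e    c
      0    0    0    0    0    0
  b   0    1    1    1    1    1
  c   0    1    1    1    1    2
  b   0    1    1    2    2    2
  e   0    1    1    2    3    3
  d   0    1    2    2    3    3
  c   0    1    2    2    3    4
LCS length = dp[6][5] = 4

4


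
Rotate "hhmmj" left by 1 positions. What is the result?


Input: "hhmmj", rotate left by 1
First 1 characters: "h"
Remaining characters: "hmmj"
Concatenate remaining + first: "hmmj" + "h" = "hmmjh"

hmmjh


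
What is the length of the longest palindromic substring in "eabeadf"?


Input: "eabeadf"
Checking substrings for palindromes:
  No multi-char palindromic substrings found
Longest palindromic substring: "e" with length 1

1


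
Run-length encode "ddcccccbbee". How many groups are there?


Input: ddcccccbbee
Scanning for consecutive runs:
  Group 1: 'd' x 2 (positions 0-1)
  Group 2: 'c' x 5 (positions 2-6)
  Group 3: 'b' x 2 (positions 7-8)
  Group 4: 'e' x 2 (positions 9-10)
Total groups: 4

4


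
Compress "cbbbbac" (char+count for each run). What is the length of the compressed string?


Input: cbbbbac
Runs:
  'c' x 1 => "c1"
  'b' x 4 => "b4"
  'a' x 1 => "a1"
  'c' x 1 => "c1"
Compressed: "c1b4a1c1"
Compressed length: 8

8


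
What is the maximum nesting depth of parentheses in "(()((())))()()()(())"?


Input: "(()((())))()()()(())"
Tracking depth:
  Position 0 '(': depth becomes 1
  Position 1 '(': depth becomes 2
  Position 2 ')': depth becomes 1
  Position 3 '(': depth becomes 2
  Position 4 '(': depth becomes 3
  Position 5 '(': depth becomes 4
  Position 6 ')': depth becomes 3
  Position 7 ')': depth becomes 2
  Position 8 ')': depth becomes 1
  Position 9 ')': depth becomes 0
  Position 10 '(': depth becomes 1
  Position 11 ')': depth becomes 0
  Position 12 '(': depth becomes 1
  Position 13 ')': depth becomes 0
  Position 14 '(': depth becomes 1
  Position 15 ')': depth becomes 0
  Position 16 '(': depth becomes 1
  Position 17 '(': depth becomes 2
  Position 18 ')': depth becomes 1
  Position 19 ')': depth becomes 0
Maximum depth reached: 4

4


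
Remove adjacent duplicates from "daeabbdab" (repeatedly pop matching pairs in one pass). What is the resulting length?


Input: daeabbdab
Stack-based adjacent duplicate removal:
  Read 'd': push. Stack: d
  Read 'a': push. Stack: da
  Read 'e': push. Stack: dae
  Read 'a': push. Stack: daea
  Read 'b': push. Stack: daeab
  Read 'b': matches stack top 'b' => pop. Stack: daea
  Read 'd': push. Stack: daead
  Read 'a': push. Stack: daeada
  Read 'b': push. Stack: daeadab
Final stack: "daeadab" (length 7)

7


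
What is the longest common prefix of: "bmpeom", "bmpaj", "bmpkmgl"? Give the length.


Words: bmpeom, bmpaj, bmpkmgl
  Position 0: all 'b' => match
  Position 1: all 'm' => match
  Position 2: all 'p' => match
  Position 3: ('e', 'a', 'k') => mismatch, stop
LCP = "bmp" (length 3)

3


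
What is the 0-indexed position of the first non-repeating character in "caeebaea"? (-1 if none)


Input: caeebaea
Character frequencies:
  'a': 3
  'b': 1
  'c': 1
  'e': 3
Scanning left to right for freq == 1:
  Position 0 ('c'): unique! => answer = 0

0


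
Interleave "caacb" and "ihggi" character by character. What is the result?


Interleaving "caacb" and "ihggi":
  Position 0: 'c' from first, 'i' from second => "ci"
  Position 1: 'a' from first, 'h' from second => "ah"
  Position 2: 'a' from first, 'g' from second => "ag"
  Position 3: 'c' from first, 'g' from second => "cg"
  Position 4: 'b' from first, 'i' from second => "bi"
Result: ciahagcgbi

ciahagcgbi


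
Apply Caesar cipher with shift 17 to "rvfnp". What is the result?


Caesar cipher: shift "rvfnp" by 17
  'r' (pos 17) + 17 = pos 8 = 'i'
  'v' (pos 21) + 17 = pos 12 = 'm'
  'f' (pos 5) + 17 = pos 22 = 'w'
  'n' (pos 13) + 17 = pos 4 = 'e'
  'p' (pos 15) + 17 = pos 6 = 'g'
Result: imweg

imweg


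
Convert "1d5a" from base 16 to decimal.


Input: "1d5a" in base 16
Positional expansion:
  Digit '1' (value 1) x 16^3 = 4096
  Digit 'd' (value 13) x 16^2 = 3328
  Digit '5' (value 5) x 16^1 = 80
  Digit 'a' (value 10) x 16^0 = 10
Sum = 7514

7514


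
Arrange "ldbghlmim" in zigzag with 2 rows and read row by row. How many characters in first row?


Zigzag "ldbghlmim" into 2 rows:
Placing characters:
  'l' => row 0
  'd' => row 1
  'b' => row 0
  'g' => row 1
  'h' => row 0
  'l' => row 1
  'm' => row 0
  'i' => row 1
  'm' => row 0
Rows:
  Row 0: "lbhmm"
  Row 1: "dgli"
First row length: 5

5


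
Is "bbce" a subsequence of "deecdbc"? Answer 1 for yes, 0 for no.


Check if "bbce" is a subsequence of "deecdbc"
Greedy scan:
  Position 0 ('d'): no match needed
  Position 1 ('e'): no match needed
  Position 2 ('e'): no match needed
  Position 3 ('c'): no match needed
  Position 4 ('d'): no match needed
  Position 5 ('b'): matches sub[0] = 'b'
  Position 6 ('c'): no match needed
Only matched 1/4 characters => not a subsequence

0


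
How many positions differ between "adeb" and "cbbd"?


Comparing "adeb" and "cbbd" position by position:
  Position 0: 'a' vs 'c' => DIFFER
  Position 1: 'd' vs 'b' => DIFFER
  Position 2: 'e' vs 'b' => DIFFER
  Position 3: 'b' vs 'd' => DIFFER
Positions that differ: 4

4


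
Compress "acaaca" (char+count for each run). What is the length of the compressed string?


Input: acaaca
Runs:
  'a' x 1 => "a1"
  'c' x 1 => "c1"
  'a' x 2 => "a2"
  'c' x 1 => "c1"
  'a' x 1 => "a1"
Compressed: "a1c1a2c1a1"
Compressed length: 10

10


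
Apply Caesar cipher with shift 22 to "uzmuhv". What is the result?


Caesar cipher: shift "uzmuhv" by 22
  'u' (pos 20) + 22 = pos 16 = 'q'
  'z' (pos 25) + 22 = pos 21 = 'v'
  'm' (pos 12) + 22 = pos 8 = 'i'
  'u' (pos 20) + 22 = pos 16 = 'q'
  'h' (pos 7) + 22 = pos 3 = 'd'
  'v' (pos 21) + 22 = pos 17 = 'r'
Result: qviqdr

qviqdr


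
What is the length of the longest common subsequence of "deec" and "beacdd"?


LCS of "deec" and "beacdd"
DP table:
           b    e    a    c    d    d
      0    0    0    0    0    0    0
  d   0    0    0    0    0    1    1
  e   0    0    1    1    1    1    1
  e   0    0    1    1    1    1    1
  c   0    0    1    1    2    2    2
LCS length = dp[4][6] = 2

2


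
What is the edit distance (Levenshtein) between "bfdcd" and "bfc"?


Computing edit distance: "bfdcd" -> "bfc"
DP table:
           b    f    c
      0    1    2    3
  b   1    0    1    2
  f   2    1    0    1
  d   3    2    1    1
  c   4    3    2    1
  d   5    4    3    2
Edit distance = dp[5][3] = 2

2


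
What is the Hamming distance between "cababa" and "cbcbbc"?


Comparing "cababa" and "cbcbbc" position by position:
  Position 0: 'c' vs 'c' => same
  Position 1: 'a' vs 'b' => differ
  Position 2: 'b' vs 'c' => differ
  Position 3: 'a' vs 'b' => differ
  Position 4: 'b' vs 'b' => same
  Position 5: 'a' vs 'c' => differ
Total differences (Hamming distance): 4

4


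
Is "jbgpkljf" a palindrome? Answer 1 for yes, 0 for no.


Input: jbgpkljf
Reversed: fjlkpgbj
  Compare pos 0 ('j') with pos 7 ('f'): MISMATCH
  Compare pos 1 ('b') with pos 6 ('j'): MISMATCH
  Compare pos 2 ('g') with pos 5 ('l'): MISMATCH
  Compare pos 3 ('p') with pos 4 ('k'): MISMATCH
Result: not a palindrome

0


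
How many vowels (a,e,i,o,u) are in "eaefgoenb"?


Input: eaefgoenb
Checking each character:
  'e' at position 0: vowel (running total: 1)
  'a' at position 1: vowel (running total: 2)
  'e' at position 2: vowel (running total: 3)
  'f' at position 3: consonant
  'g' at position 4: consonant
  'o' at position 5: vowel (running total: 4)
  'e' at position 6: vowel (running total: 5)
  'n' at position 7: consonant
  'b' at position 8: consonant
Total vowels: 5

5


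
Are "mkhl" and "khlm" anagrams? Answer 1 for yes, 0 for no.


Strings: "mkhl", "khlm"
Sorted first:  hklm
Sorted second: hklm
Sorted forms match => anagrams

1


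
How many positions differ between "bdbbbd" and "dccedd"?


Comparing "bdbbbd" and "dccedd" position by position:
  Position 0: 'b' vs 'd' => DIFFER
  Position 1: 'd' vs 'c' => DIFFER
  Position 2: 'b' vs 'c' => DIFFER
  Position 3: 'b' vs 'e' => DIFFER
  Position 4: 'b' vs 'd' => DIFFER
  Position 5: 'd' vs 'd' => same
Positions that differ: 5

5


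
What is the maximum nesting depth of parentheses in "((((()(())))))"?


Input: "((((()(())))))"
Tracking depth:
  Position 0 '(': depth becomes 1
  Position 1 '(': depth becomes 2
  Position 2 '(': depth becomes 3
  Position 3 '(': depth becomes 4
  Position 4 '(': depth becomes 5
  Position 5 ')': depth becomes 4
  Position 6 '(': depth becomes 5
  Position 7 '(': depth becomes 6
  Position 8 ')': depth becomes 5
  Position 9 ')': depth becomes 4
  Position 10 ')': depth becomes 3
  Position 11 ')': depth becomes 2
  Position 12 ')': depth becomes 1
  Position 13 ')': depth becomes 0
Maximum depth reached: 6

6


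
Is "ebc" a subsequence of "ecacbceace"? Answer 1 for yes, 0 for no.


Check if "ebc" is a subsequence of "ecacbceace"
Greedy scan:
  Position 0 ('e'): matches sub[0] = 'e'
  Position 1 ('c'): no match needed
  Position 2 ('a'): no match needed
  Position 3 ('c'): no match needed
  Position 4 ('b'): matches sub[1] = 'b'
  Position 5 ('c'): matches sub[2] = 'c'
  Position 6 ('e'): no match needed
  Position 7 ('a'): no match needed
  Position 8 ('c'): no match needed
  Position 9 ('e'): no match needed
All 3 characters matched => is a subsequence

1


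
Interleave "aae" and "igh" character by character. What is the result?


Interleaving "aae" and "igh":
  Position 0: 'a' from first, 'i' from second => "ai"
  Position 1: 'a' from first, 'g' from second => "ag"
  Position 2: 'e' from first, 'h' from second => "eh"
Result: aiageh

aiageh


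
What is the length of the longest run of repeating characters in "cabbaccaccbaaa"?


Input: "cabbaccaccbaaa"
Scanning for longest run:
  Position 1 ('a'): new char, reset run to 1
  Position 2 ('b'): new char, reset run to 1
  Position 3 ('b'): continues run of 'b', length=2
  Position 4 ('a'): new char, reset run to 1
  Position 5 ('c'): new char, reset run to 1
  Position 6 ('c'): continues run of 'c', length=2
  Position 7 ('a'): new char, reset run to 1
  Position 8 ('c'): new char, reset run to 1
  Position 9 ('c'): continues run of 'c', length=2
  Position 10 ('b'): new char, reset run to 1
  Position 11 ('a'): new char, reset run to 1
  Position 12 ('a'): continues run of 'a', length=2
  Position 13 ('a'): continues run of 'a', length=3
Longest run: 'a' with length 3

3


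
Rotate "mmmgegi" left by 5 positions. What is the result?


Input: "mmmgegi", rotate left by 5
First 5 characters: "mmmge"
Remaining characters: "gi"
Concatenate remaining + first: "gi" + "mmmge" = "gimmmge"

gimmmge


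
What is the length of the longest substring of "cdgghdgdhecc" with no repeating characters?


Input: "cdgghdgdhecc"
Sliding window (track last position of each char):
  Position 0 ('c'): window [0,0] length 1 -- new best
  Position 1 ('d'): window [0,1] length 2 -- new best
  Position 2 ('g'): window [0,2] length 3 -- new best
  Position 3 ('g'): repeat (last at 2), move window start to 3
  Position 3 ('g'): window [3,3] length 1
  Position 4 ('h'): window [3,4] length 2
  Position 5 ('d'): window [3,5] length 3
  Position 6 ('g'): repeat (last at 3), move window start to 4
  Position 6 ('g'): window [4,6] length 3
  Position 7 ('d'): repeat (last at 5), move window start to 6
  Position 7 ('d'): window [6,7] length 2
  Position 8 ('h'): window [6,8] length 3
  Position 9 ('e'): window [6,9] length 4 -- new best
  Position 10 ('c'): window [6,10] length 5 -- new best
  Position 11 ('c'): repeat (last at 10), move window start to 11
  Position 11 ('c'): window [11,11] length 1
Longest substring with no repeats: "gdhec" with length 5

5


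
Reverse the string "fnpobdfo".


Input: fnpobdfo
Reading characters right to left:
  Position 7: 'o'
  Position 6: 'f'
  Position 5: 'd'
  Position 4: 'b'
  Position 3: 'o'
  Position 2: 'p'
  Position 1: 'n'
  Position 0: 'f'
Reversed: ofdbopnf

ofdbopnf


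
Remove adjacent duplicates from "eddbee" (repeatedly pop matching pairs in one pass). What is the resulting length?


Input: eddbee
Stack-based adjacent duplicate removal:
  Read 'e': push. Stack: e
  Read 'd': push. Stack: ed
  Read 'd': matches stack top 'd' => pop. Stack: e
  Read 'b': push. Stack: eb
  Read 'e': push. Stack: ebe
  Read 'e': matches stack top 'e' => pop. Stack: eb
Final stack: "eb" (length 2)

2


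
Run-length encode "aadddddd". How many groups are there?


Input: aadddddd
Scanning for consecutive runs:
  Group 1: 'a' x 2 (positions 0-1)
  Group 2: 'd' x 6 (positions 2-7)
Total groups: 2

2


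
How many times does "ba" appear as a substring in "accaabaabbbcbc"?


Searching for "ba" in "accaabaabbbcbc"
Scanning each position:
  Position 0: "ac" => no
  Position 1: "cc" => no
  Position 2: "ca" => no
  Position 3: "aa" => no
  Position 4: "ab" => no
  Position 5: "ba" => MATCH
  Position 6: "aa" => no
  Position 7: "ab" => no
  Position 8: "bb" => no
  Position 9: "bb" => no
  Position 10: "bc" => no
  Position 11: "cb" => no
  Position 12: "bc" => no
Total occurrences: 1

1


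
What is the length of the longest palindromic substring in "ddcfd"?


Input: "ddcfd"
Checking substrings for palindromes:
  [0:2] "dd" (len 2) => palindrome
Longest palindromic substring: "dd" with length 2

2


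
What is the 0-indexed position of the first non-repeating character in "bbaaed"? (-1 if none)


Input: bbaaed
Character frequencies:
  'a': 2
  'b': 2
  'd': 1
  'e': 1
Scanning left to right for freq == 1:
  Position 0 ('b'): freq=2, skip
  Position 1 ('b'): freq=2, skip
  Position 2 ('a'): freq=2, skip
  Position 3 ('a'): freq=2, skip
  Position 4 ('e'): unique! => answer = 4

4


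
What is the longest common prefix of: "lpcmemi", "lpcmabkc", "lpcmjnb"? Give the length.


Words: lpcmemi, lpcmabkc, lpcmjnb
  Position 0: all 'l' => match
  Position 1: all 'p' => match
  Position 2: all 'c' => match
  Position 3: all 'm' => match
  Position 4: ('e', 'a', 'j') => mismatch, stop
LCP = "lpcm" (length 4)

4


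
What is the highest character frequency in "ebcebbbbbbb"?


Input: ebcebbbbbbb
Character counts:
  'b': 8
  'c': 1
  'e': 2
Maximum frequency: 8

8


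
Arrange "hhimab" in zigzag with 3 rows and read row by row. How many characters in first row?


Zigzag "hhimab" into 3 rows:
Placing characters:
  'h' => row 0
  'h' => row 1
  'i' => row 2
  'm' => row 1
  'a' => row 0
  'b' => row 1
Rows:
  Row 0: "ha"
  Row 1: "hmb"
  Row 2: "i"
First row length: 2

2


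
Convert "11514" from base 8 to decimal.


Input: "11514" in base 8
Positional expansion:
  Digit '1' (value 1) x 8^4 = 4096
  Digit '1' (value 1) x 8^3 = 512
  Digit '5' (value 5) x 8^2 = 320
  Digit '1' (value 1) x 8^1 = 8
  Digit '4' (value 4) x 8^0 = 4
Sum = 4940

4940


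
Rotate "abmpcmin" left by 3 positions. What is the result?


Input: "abmpcmin", rotate left by 3
First 3 characters: "abm"
Remaining characters: "pcmin"
Concatenate remaining + first: "pcmin" + "abm" = "pcminabm"

pcminabm


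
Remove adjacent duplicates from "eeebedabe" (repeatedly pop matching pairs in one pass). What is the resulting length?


Input: eeebedabe
Stack-based adjacent duplicate removal:
  Read 'e': push. Stack: e
  Read 'e': matches stack top 'e' => pop. Stack: (empty)
  Read 'e': push. Stack: e
  Read 'b': push. Stack: eb
  Read 'e': push. Stack: ebe
  Read 'd': push. Stack: ebed
  Read 'a': push. Stack: ebeda
  Read 'b': push. Stack: ebedab
  Read 'e': push. Stack: ebedabe
Final stack: "ebedabe" (length 7)

7


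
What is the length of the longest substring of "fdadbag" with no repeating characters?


Input: "fdadbag"
Sliding window (track last position of each char):
  Position 0 ('f'): window [0,0] length 1 -- new best
  Position 1 ('d'): window [0,1] length 2 -- new best
  Position 2 ('a'): window [0,2] length 3 -- new best
  Position 3 ('d'): repeat (last at 1), move window start to 2
  Position 3 ('d'): window [2,3] length 2
  Position 4 ('b'): window [2,4] length 3
  Position 5 ('a'): repeat (last at 2), move window start to 3
  Position 5 ('a'): window [3,5] length 3
  Position 6 ('g'): window [3,6] length 4 -- new best
Longest substring with no repeats: "dbag" with length 4

4


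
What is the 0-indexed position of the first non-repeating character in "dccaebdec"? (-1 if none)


Input: dccaebdec
Character frequencies:
  'a': 1
  'b': 1
  'c': 3
  'd': 2
  'e': 2
Scanning left to right for freq == 1:
  Position 0 ('d'): freq=2, skip
  Position 1 ('c'): freq=3, skip
  Position 2 ('c'): freq=3, skip
  Position 3 ('a'): unique! => answer = 3

3


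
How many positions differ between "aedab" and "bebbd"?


Comparing "aedab" and "bebbd" position by position:
  Position 0: 'a' vs 'b' => DIFFER
  Position 1: 'e' vs 'e' => same
  Position 2: 'd' vs 'b' => DIFFER
  Position 3: 'a' vs 'b' => DIFFER
  Position 4: 'b' vs 'd' => DIFFER
Positions that differ: 4

4


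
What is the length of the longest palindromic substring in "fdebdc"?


Input: "fdebdc"
Checking substrings for palindromes:
  No multi-char palindromic substrings found
Longest palindromic substring: "f" with length 1

1


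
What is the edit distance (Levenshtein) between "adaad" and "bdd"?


Computing edit distance: "adaad" -> "bdd"
DP table:
           b    d    d
      0    1    2    3
  a   1    1    2    3
  d   2    2    1    2
  a   3    3    2    2
  a   4    4    3    3
  d   5    5    4    3
Edit distance = dp[5][3] = 3

3


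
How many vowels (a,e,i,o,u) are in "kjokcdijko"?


Input: kjokcdijko
Checking each character:
  'k' at position 0: consonant
  'j' at position 1: consonant
  'o' at position 2: vowel (running total: 1)
  'k' at position 3: consonant
  'c' at position 4: consonant
  'd' at position 5: consonant
  'i' at position 6: vowel (running total: 2)
  'j' at position 7: consonant
  'k' at position 8: consonant
  'o' at position 9: vowel (running total: 3)
Total vowels: 3

3


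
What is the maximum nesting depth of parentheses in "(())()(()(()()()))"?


Input: "(())()(()(()()()))"
Tracking depth:
  Position 0 '(': depth becomes 1
  Position 1 '(': depth becomes 2
  Position 2 ')': depth becomes 1
  Position 3 ')': depth becomes 0
  Position 4 '(': depth becomes 1
  Position 5 ')': depth becomes 0
  Position 6 '(': depth becomes 1
  Position 7 '(': depth becomes 2
  Position 8 ')': depth becomes 1
  Position 9 '(': depth becomes 2
  Position 10 '(': depth becomes 3
  Position 11 ')': depth becomes 2
  Position 12 '(': depth becomes 3
  Position 13 ')': depth becomes 2
  Position 14 '(': depth becomes 3
  Position 15 ')': depth becomes 2
  Position 16 ')': depth becomes 1
  Position 17 ')': depth becomes 0
Maximum depth reached: 3

3


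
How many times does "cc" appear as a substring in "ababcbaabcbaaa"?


Searching for "cc" in "ababcbaabcbaaa"
Scanning each position:
  Position 0: "ab" => no
  Position 1: "ba" => no
  Position 2: "ab" => no
  Position 3: "bc" => no
  Position 4: "cb" => no
  Position 5: "ba" => no
  Position 6: "aa" => no
  Position 7: "ab" => no
  Position 8: "bc" => no
  Position 9: "cb" => no
  Position 10: "ba" => no
  Position 11: "aa" => no
  Position 12: "aa" => no
Total occurrences: 0

0


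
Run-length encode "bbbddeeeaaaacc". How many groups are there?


Input: bbbddeeeaaaacc
Scanning for consecutive runs:
  Group 1: 'b' x 3 (positions 0-2)
  Group 2: 'd' x 2 (positions 3-4)
  Group 3: 'e' x 3 (positions 5-7)
  Group 4: 'a' x 4 (positions 8-11)
  Group 5: 'c' x 2 (positions 12-13)
Total groups: 5

5


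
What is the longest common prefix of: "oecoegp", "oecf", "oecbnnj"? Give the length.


Words: oecoegp, oecf, oecbnnj
  Position 0: all 'o' => match
  Position 1: all 'e' => match
  Position 2: all 'c' => match
  Position 3: ('o', 'f', 'b') => mismatch, stop
LCP = "oec" (length 3)

3


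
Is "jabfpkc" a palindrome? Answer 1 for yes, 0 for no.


Input: jabfpkc
Reversed: ckpfbaj
  Compare pos 0 ('j') with pos 6 ('c'): MISMATCH
  Compare pos 1 ('a') with pos 5 ('k'): MISMATCH
  Compare pos 2 ('b') with pos 4 ('p'): MISMATCH
Result: not a palindrome

0


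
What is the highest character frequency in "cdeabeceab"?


Input: cdeabeceab
Character counts:
  'a': 2
  'b': 2
  'c': 2
  'd': 1
  'e': 3
Maximum frequency: 3

3


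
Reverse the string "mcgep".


Input: mcgep
Reading characters right to left:
  Position 4: 'p'
  Position 3: 'e'
  Position 2: 'g'
  Position 1: 'c'
  Position 0: 'm'
Reversed: pegcm

pegcm


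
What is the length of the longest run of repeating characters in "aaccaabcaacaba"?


Input: "aaccaabcaacaba"
Scanning for longest run:
  Position 1 ('a'): continues run of 'a', length=2
  Position 2 ('c'): new char, reset run to 1
  Position 3 ('c'): continues run of 'c', length=2
  Position 4 ('a'): new char, reset run to 1
  Position 5 ('a'): continues run of 'a', length=2
  Position 6 ('b'): new char, reset run to 1
  Position 7 ('c'): new char, reset run to 1
  Position 8 ('a'): new char, reset run to 1
  Position 9 ('a'): continues run of 'a', length=2
  Position 10 ('c'): new char, reset run to 1
  Position 11 ('a'): new char, reset run to 1
  Position 12 ('b'): new char, reset run to 1
  Position 13 ('a'): new char, reset run to 1
Longest run: 'a' with length 2

2


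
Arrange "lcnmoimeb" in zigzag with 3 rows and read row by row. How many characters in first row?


Zigzag "lcnmoimeb" into 3 rows:
Placing characters:
  'l' => row 0
  'c' => row 1
  'n' => row 2
  'm' => row 1
  'o' => row 0
  'i' => row 1
  'm' => row 2
  'e' => row 1
  'b' => row 0
Rows:
  Row 0: "lob"
  Row 1: "cmie"
  Row 2: "nm"
First row length: 3

3


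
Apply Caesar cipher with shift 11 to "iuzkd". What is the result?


Caesar cipher: shift "iuzkd" by 11
  'i' (pos 8) + 11 = pos 19 = 't'
  'u' (pos 20) + 11 = pos 5 = 'f'
  'z' (pos 25) + 11 = pos 10 = 'k'
  'k' (pos 10) + 11 = pos 21 = 'v'
  'd' (pos 3) + 11 = pos 14 = 'o'
Result: tfkvo

tfkvo


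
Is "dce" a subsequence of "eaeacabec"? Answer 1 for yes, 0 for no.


Check if "dce" is a subsequence of "eaeacabec"
Greedy scan:
  Position 0 ('e'): no match needed
  Position 1 ('a'): no match needed
  Position 2 ('e'): no match needed
  Position 3 ('a'): no match needed
  Position 4 ('c'): no match needed
  Position 5 ('a'): no match needed
  Position 6 ('b'): no match needed
  Position 7 ('e'): no match needed
  Position 8 ('c'): no match needed
Only matched 0/3 characters => not a subsequence

0


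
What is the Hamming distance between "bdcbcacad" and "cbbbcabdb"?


Comparing "bdcbcacad" and "cbbbcabdb" position by position:
  Position 0: 'b' vs 'c' => differ
  Position 1: 'd' vs 'b' => differ
  Position 2: 'c' vs 'b' => differ
  Position 3: 'b' vs 'b' => same
  Position 4: 'c' vs 'c' => same
  Position 5: 'a' vs 'a' => same
  Position 6: 'c' vs 'b' => differ
  Position 7: 'a' vs 'd' => differ
  Position 8: 'd' vs 'b' => differ
Total differences (Hamming distance): 6

6


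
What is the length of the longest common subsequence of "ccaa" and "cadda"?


LCS of "ccaa" and "cadda"
DP table:
           c    a    d    d    a
      0    0    0    0    0    0
  c   0    1    1    1    1    1
  c   0    1    1    1    1    1
  a   0    1    2    2    2    2
  a   0    1    2    2    2    3
LCS length = dp[4][5] = 3

3


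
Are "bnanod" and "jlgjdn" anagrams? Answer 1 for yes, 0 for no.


Strings: "bnanod", "jlgjdn"
Sorted first:  abdnno
Sorted second: dgjjln
Differ at position 0: 'a' vs 'd' => not anagrams

0


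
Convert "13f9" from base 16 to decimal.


Input: "13f9" in base 16
Positional expansion:
  Digit '1' (value 1) x 16^3 = 4096
  Digit '3' (value 3) x 16^2 = 768
  Digit 'f' (value 15) x 16^1 = 240
  Digit '9' (value 9) x 16^0 = 9
Sum = 5113

5113


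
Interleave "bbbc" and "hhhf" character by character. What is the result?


Interleaving "bbbc" and "hhhf":
  Position 0: 'b' from first, 'h' from second => "bh"
  Position 1: 'b' from first, 'h' from second => "bh"
  Position 2: 'b' from first, 'h' from second => "bh"
  Position 3: 'c' from first, 'f' from second => "cf"
Result: bhbhbhcf

bhbhbhcf


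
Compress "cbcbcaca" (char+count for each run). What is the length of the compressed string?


Input: cbcbcaca
Runs:
  'c' x 1 => "c1"
  'b' x 1 => "b1"
  'c' x 1 => "c1"
  'b' x 1 => "b1"
  'c' x 1 => "c1"
  'a' x 1 => "a1"
  'c' x 1 => "c1"
  'a' x 1 => "a1"
Compressed: "c1b1c1b1c1a1c1a1"
Compressed length: 16

16


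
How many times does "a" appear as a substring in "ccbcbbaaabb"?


Searching for "a" in "ccbcbbaaabb"
Scanning each position:
  Position 0: "c" => no
  Position 1: "c" => no
  Position 2: "b" => no
  Position 3: "c" => no
  Position 4: "b" => no
  Position 5: "b" => no
  Position 6: "a" => MATCH
  Position 7: "a" => MATCH
  Position 8: "a" => MATCH
  Position 9: "b" => no
  Position 10: "b" => no
Total occurrences: 3

3


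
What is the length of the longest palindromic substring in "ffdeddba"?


Input: "ffdeddba"
Checking substrings for palindromes:
  [2:5] "ded" (len 3) => palindrome
  [0:2] "ff" (len 2) => palindrome
  [4:6] "dd" (len 2) => palindrome
Longest palindromic substring: "ded" with length 3

3


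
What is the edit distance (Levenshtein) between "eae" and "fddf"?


Computing edit distance: "eae" -> "fddf"
DP table:
           f    d    d    f
      0    1    2    3    4
  e   1    1    2    3    4
  a   2    2    2    3    4
  e   3    3    3    3    4
Edit distance = dp[3][4] = 4

4


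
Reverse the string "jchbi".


Input: jchbi
Reading characters right to left:
  Position 4: 'i'
  Position 3: 'b'
  Position 2: 'h'
  Position 1: 'c'
  Position 0: 'j'
Reversed: ibhcj

ibhcj


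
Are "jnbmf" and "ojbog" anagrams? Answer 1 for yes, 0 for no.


Strings: "jnbmf", "ojbog"
Sorted first:  bfjmn
Sorted second: bgjoo
Differ at position 1: 'f' vs 'g' => not anagrams

0


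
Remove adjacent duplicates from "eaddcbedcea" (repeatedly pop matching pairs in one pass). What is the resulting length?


Input: eaddcbedcea
Stack-based adjacent duplicate removal:
  Read 'e': push. Stack: e
  Read 'a': push. Stack: ea
  Read 'd': push. Stack: ead
  Read 'd': matches stack top 'd' => pop. Stack: ea
  Read 'c': push. Stack: eac
  Read 'b': push. Stack: eacb
  Read 'e': push. Stack: eacbe
  Read 'd': push. Stack: eacbed
  Read 'c': push. Stack: eacbedc
  Read 'e': push. Stack: eacbedce
  Read 'a': push. Stack: eacbedcea
Final stack: "eacbedcea" (length 9)

9


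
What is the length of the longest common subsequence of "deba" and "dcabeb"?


LCS of "deba" and "dcabeb"
DP table:
           d    c    a    b    e    b
      0    0    0    0    0    0    0
  d   0    1    1    1    1    1    1
  e   0    1    1    1    1    2    2
  b   0    1    1    1    2    2    3
  a   0    1    1    2    2    2    3
LCS length = dp[4][6] = 3

3


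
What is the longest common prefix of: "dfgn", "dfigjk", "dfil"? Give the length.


Words: dfgn, dfigjk, dfil
  Position 0: all 'd' => match
  Position 1: all 'f' => match
  Position 2: ('g', 'i', 'i') => mismatch, stop
LCP = "df" (length 2)

2


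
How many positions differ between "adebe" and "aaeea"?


Comparing "adebe" and "aaeea" position by position:
  Position 0: 'a' vs 'a' => same
  Position 1: 'd' vs 'a' => DIFFER
  Position 2: 'e' vs 'e' => same
  Position 3: 'b' vs 'e' => DIFFER
  Position 4: 'e' vs 'a' => DIFFER
Positions that differ: 3

3


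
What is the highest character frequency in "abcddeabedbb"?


Input: abcddeabedbb
Character counts:
  'a': 2
  'b': 4
  'c': 1
  'd': 3
  'e': 2
Maximum frequency: 4

4


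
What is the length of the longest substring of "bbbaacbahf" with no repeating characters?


Input: "bbbaacbahf"
Sliding window (track last position of each char):
  Position 0 ('b'): window [0,0] length 1 -- new best
  Position 1 ('b'): repeat (last at 0), move window start to 1
  Position 1 ('b'): window [1,1] length 1
  Position 2 ('b'): repeat (last at 1), move window start to 2
  Position 2 ('b'): window [2,2] length 1
  Position 3 ('a'): window [2,3] length 2 -- new best
  Position 4 ('a'): repeat (last at 3), move window start to 4
  Position 4 ('a'): window [4,4] length 1
  Position 5 ('c'): window [4,5] length 2
  Position 6 ('b'): window [4,6] length 3 -- new best
  Position 7 ('a'): repeat (last at 4), move window start to 5
  Position 7 ('a'): window [5,7] length 3
  Position 8 ('h'): window [5,8] length 4 -- new best
  Position 9 ('f'): window [5,9] length 5 -- new best
Longest substring with no repeats: "cbahf" with length 5

5


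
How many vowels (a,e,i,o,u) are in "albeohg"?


Input: albeohg
Checking each character:
  'a' at position 0: vowel (running total: 1)
  'l' at position 1: consonant
  'b' at position 2: consonant
  'e' at position 3: vowel (running total: 2)
  'o' at position 4: vowel (running total: 3)
  'h' at position 5: consonant
  'g' at position 6: consonant
Total vowels: 3

3


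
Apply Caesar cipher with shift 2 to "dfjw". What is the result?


Caesar cipher: shift "dfjw" by 2
  'd' (pos 3) + 2 = pos 5 = 'f'
  'f' (pos 5) + 2 = pos 7 = 'h'
  'j' (pos 9) + 2 = pos 11 = 'l'
  'w' (pos 22) + 2 = pos 24 = 'y'
Result: fhly

fhly


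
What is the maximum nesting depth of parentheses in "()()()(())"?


Input: "()()()(())"
Tracking depth:
  Position 0 '(': depth becomes 1
  Position 1 ')': depth becomes 0
  Position 2 '(': depth becomes 1
  Position 3 ')': depth becomes 0
  Position 4 '(': depth becomes 1
  Position 5 ')': depth becomes 0
  Position 6 '(': depth becomes 1
  Position 7 '(': depth becomes 2
  Position 8 ')': depth becomes 1
  Position 9 ')': depth becomes 0
Maximum depth reached: 2

2


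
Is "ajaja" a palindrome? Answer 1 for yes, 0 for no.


Input: ajaja
Reversed: ajaja
  Compare pos 0 ('a') with pos 4 ('a'): match
  Compare pos 1 ('j') with pos 3 ('j'): match
Result: palindrome

1


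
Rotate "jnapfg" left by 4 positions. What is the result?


Input: "jnapfg", rotate left by 4
First 4 characters: "jnap"
Remaining characters: "fg"
Concatenate remaining + first: "fg" + "jnap" = "fgjnap"

fgjnap


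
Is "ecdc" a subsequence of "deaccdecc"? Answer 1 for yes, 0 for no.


Check if "ecdc" is a subsequence of "deaccdecc"
Greedy scan:
  Position 0 ('d'): no match needed
  Position 1 ('e'): matches sub[0] = 'e'
  Position 2 ('a'): no match needed
  Position 3 ('c'): matches sub[1] = 'c'
  Position 4 ('c'): no match needed
  Position 5 ('d'): matches sub[2] = 'd'
  Position 6 ('e'): no match needed
  Position 7 ('c'): matches sub[3] = 'c'
  Position 8 ('c'): no match needed
All 4 characters matched => is a subsequence

1


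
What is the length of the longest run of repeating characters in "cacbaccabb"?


Input: "cacbaccabb"
Scanning for longest run:
  Position 1 ('a'): new char, reset run to 1
  Position 2 ('c'): new char, reset run to 1
  Position 3 ('b'): new char, reset run to 1
  Position 4 ('a'): new char, reset run to 1
  Position 5 ('c'): new char, reset run to 1
  Position 6 ('c'): continues run of 'c', length=2
  Position 7 ('a'): new char, reset run to 1
  Position 8 ('b'): new char, reset run to 1
  Position 9 ('b'): continues run of 'b', length=2
Longest run: 'c' with length 2

2


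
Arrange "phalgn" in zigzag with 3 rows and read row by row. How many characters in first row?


Zigzag "phalgn" into 3 rows:
Placing characters:
  'p' => row 0
  'h' => row 1
  'a' => row 2
  'l' => row 1
  'g' => row 0
  'n' => row 1
Rows:
  Row 0: "pg"
  Row 1: "hln"
  Row 2: "a"
First row length: 2

2


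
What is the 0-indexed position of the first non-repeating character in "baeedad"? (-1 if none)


Input: baeedad
Character frequencies:
  'a': 2
  'b': 1
  'd': 2
  'e': 2
Scanning left to right for freq == 1:
  Position 0 ('b'): unique! => answer = 0

0


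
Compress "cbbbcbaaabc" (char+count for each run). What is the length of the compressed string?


Input: cbbbcbaaabc
Runs:
  'c' x 1 => "c1"
  'b' x 3 => "b3"
  'c' x 1 => "c1"
  'b' x 1 => "b1"
  'a' x 3 => "a3"
  'b' x 1 => "b1"
  'c' x 1 => "c1"
Compressed: "c1b3c1b1a3b1c1"
Compressed length: 14

14


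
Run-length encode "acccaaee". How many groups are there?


Input: acccaaee
Scanning for consecutive runs:
  Group 1: 'a' x 1 (positions 0-0)
  Group 2: 'c' x 3 (positions 1-3)
  Group 3: 'a' x 2 (positions 4-5)
  Group 4: 'e' x 2 (positions 6-7)
Total groups: 4

4


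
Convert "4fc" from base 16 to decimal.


Input: "4fc" in base 16
Positional expansion:
  Digit '4' (value 4) x 16^2 = 1024
  Digit 'f' (value 15) x 16^1 = 240
  Digit 'c' (value 12) x 16^0 = 12
Sum = 1276

1276


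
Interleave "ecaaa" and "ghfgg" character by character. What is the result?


Interleaving "ecaaa" and "ghfgg":
  Position 0: 'e' from first, 'g' from second => "eg"
  Position 1: 'c' from first, 'h' from second => "ch"
  Position 2: 'a' from first, 'f' from second => "af"
  Position 3: 'a' from first, 'g' from second => "ag"
  Position 4: 'a' from first, 'g' from second => "ag"
Result: egchafagag

egchafagag


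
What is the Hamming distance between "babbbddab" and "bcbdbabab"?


Comparing "babbbddab" and "bcbdbabab" position by position:
  Position 0: 'b' vs 'b' => same
  Position 1: 'a' vs 'c' => differ
  Position 2: 'b' vs 'b' => same
  Position 3: 'b' vs 'd' => differ
  Position 4: 'b' vs 'b' => same
  Position 5: 'd' vs 'a' => differ
  Position 6: 'd' vs 'b' => differ
  Position 7: 'a' vs 'a' => same
  Position 8: 'b' vs 'b' => same
Total differences (Hamming distance): 4

4


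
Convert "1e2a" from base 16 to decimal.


Input: "1e2a" in base 16
Positional expansion:
  Digit '1' (value 1) x 16^3 = 4096
  Digit 'e' (value 14) x 16^2 = 3584
  Digit '2' (value 2) x 16^1 = 32
  Digit 'a' (value 10) x 16^0 = 10
Sum = 7722

7722


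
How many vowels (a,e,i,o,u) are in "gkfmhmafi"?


Input: gkfmhmafi
Checking each character:
  'g' at position 0: consonant
  'k' at position 1: consonant
  'f' at position 2: consonant
  'm' at position 3: consonant
  'h' at position 4: consonant
  'm' at position 5: consonant
  'a' at position 6: vowel (running total: 1)
  'f' at position 7: consonant
  'i' at position 8: vowel (running total: 2)
Total vowels: 2

2


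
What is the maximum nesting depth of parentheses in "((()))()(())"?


Input: "((()))()(())"
Tracking depth:
  Position 0 '(': depth becomes 1
  Position 1 '(': depth becomes 2
  Position 2 '(': depth becomes 3
  Position 3 ')': depth becomes 2
  Position 4 ')': depth becomes 1
  Position 5 ')': depth becomes 0
  Position 6 '(': depth becomes 1
  Position 7 ')': depth becomes 0
  Position 8 '(': depth becomes 1
  Position 9 '(': depth becomes 2
  Position 10 ')': depth becomes 1
  Position 11 ')': depth becomes 0
Maximum depth reached: 3

3


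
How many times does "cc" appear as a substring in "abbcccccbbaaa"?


Searching for "cc" in "abbcccccbbaaa"
Scanning each position:
  Position 0: "ab" => no
  Position 1: "bb" => no
  Position 2: "bc" => no
  Position 3: "cc" => MATCH
  Position 4: "cc" => MATCH
  Position 5: "cc" => MATCH
  Position 6: "cc" => MATCH
  Position 7: "cb" => no
  Position 8: "bb" => no
  Position 9: "ba" => no
  Position 10: "aa" => no
  Position 11: "aa" => no
Total occurrences: 4

4


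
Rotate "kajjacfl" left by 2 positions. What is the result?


Input: "kajjacfl", rotate left by 2
First 2 characters: "ka"
Remaining characters: "jjacfl"
Concatenate remaining + first: "jjacfl" + "ka" = "jjacflka"

jjacflka


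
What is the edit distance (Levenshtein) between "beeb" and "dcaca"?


Computing edit distance: "beeb" -> "dcaca"
DP table:
           d    c    a    c    a
      0    1    2    3    4    5
  b   1    1    2    3    4    5
  e   2    2    2    3    4    5
  e   3    3    3    3    4    5
  b   4    4    4    4    4    5
Edit distance = dp[4][5] = 5

5


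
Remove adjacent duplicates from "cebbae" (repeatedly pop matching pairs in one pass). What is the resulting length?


Input: cebbae
Stack-based adjacent duplicate removal:
  Read 'c': push. Stack: c
  Read 'e': push. Stack: ce
  Read 'b': push. Stack: ceb
  Read 'b': matches stack top 'b' => pop. Stack: ce
  Read 'a': push. Stack: cea
  Read 'e': push. Stack: ceae
Final stack: "ceae" (length 4)

4


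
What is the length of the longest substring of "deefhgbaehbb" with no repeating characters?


Input: "deefhgbaehbb"
Sliding window (track last position of each char):
  Position 0 ('d'): window [0,0] length 1 -- new best
  Position 1 ('e'): window [0,1] length 2 -- new best
  Position 2 ('e'): repeat (last at 1), move window start to 2
  Position 2 ('e'): window [2,2] length 1
  Position 3 ('f'): window [2,3] length 2
  Position 4 ('h'): window [2,4] length 3 -- new best
  Position 5 ('g'): window [2,5] length 4 -- new best
  Position 6 ('b'): window [2,6] length 5 -- new best
  Position 7 ('a'): window [2,7] length 6 -- new best
  Position 8 ('e'): repeat (last at 2), move window start to 3
  Position 8 ('e'): window [3,8] length 6
  Position 9 ('h'): repeat (last at 4), move window start to 5
  Position 9 ('h'): window [5,9] length 5
  Position 10 ('b'): repeat (last at 6), move window start to 7
  Position 10 ('b'): window [7,10] length 4
  Position 11 ('b'): repeat (last at 10), move window start to 11
  Position 11 ('b'): window [11,11] length 1
Longest substring with no repeats: "efhgba" with length 6

6


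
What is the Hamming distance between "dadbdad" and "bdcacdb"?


Comparing "dadbdad" and "bdcacdb" position by position:
  Position 0: 'd' vs 'b' => differ
  Position 1: 'a' vs 'd' => differ
  Position 2: 'd' vs 'c' => differ
  Position 3: 'b' vs 'a' => differ
  Position 4: 'd' vs 'c' => differ
  Position 5: 'a' vs 'd' => differ
  Position 6: 'd' vs 'b' => differ
Total differences (Hamming distance): 7

7


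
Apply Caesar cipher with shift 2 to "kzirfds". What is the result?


Caesar cipher: shift "kzirfds" by 2
  'k' (pos 10) + 2 = pos 12 = 'm'
  'z' (pos 25) + 2 = pos 1 = 'b'
  'i' (pos 8) + 2 = pos 10 = 'k'
  'r' (pos 17) + 2 = pos 19 = 't'
  'f' (pos 5) + 2 = pos 7 = 'h'
  'd' (pos 3) + 2 = pos 5 = 'f'
  's' (pos 18) + 2 = pos 20 = 'u'
Result: mbkthfu

mbkthfu


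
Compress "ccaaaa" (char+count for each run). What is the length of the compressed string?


Input: ccaaaa
Runs:
  'c' x 2 => "c2"
  'a' x 4 => "a4"
Compressed: "c2a4"
Compressed length: 4

4


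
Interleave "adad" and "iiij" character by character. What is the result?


Interleaving "adad" and "iiij":
  Position 0: 'a' from first, 'i' from second => "ai"
  Position 1: 'd' from first, 'i' from second => "di"
  Position 2: 'a' from first, 'i' from second => "ai"
  Position 3: 'd' from first, 'j' from second => "dj"
Result: aidiaidj

aidiaidj


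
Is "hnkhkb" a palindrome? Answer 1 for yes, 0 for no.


Input: hnkhkb
Reversed: bkhknh
  Compare pos 0 ('h') with pos 5 ('b'): MISMATCH
  Compare pos 1 ('n') with pos 4 ('k'): MISMATCH
  Compare pos 2 ('k') with pos 3 ('h'): MISMATCH
Result: not a palindrome

0
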